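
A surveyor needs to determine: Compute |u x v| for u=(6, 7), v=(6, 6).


|u x v| = |6*6 - 7*6|
= |36 - 42| = 6

6


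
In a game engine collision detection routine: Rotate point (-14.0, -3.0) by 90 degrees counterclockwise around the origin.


90° CCW: (x,y) -> (-y, x)
(-14,-3) -> (3, -14)

(3, -14)


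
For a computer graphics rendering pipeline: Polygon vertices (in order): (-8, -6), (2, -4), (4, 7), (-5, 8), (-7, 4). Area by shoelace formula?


Shoelace sum: ((-8)*(-4) - 2*(-6)) + (2*7 - 4*(-4)) + (4*8 - (-5)*7) + ((-5)*4 - (-7)*8) + ((-7)*(-6) - (-8)*4)
= 251
Area = |251|/2 = 125.5

125.5


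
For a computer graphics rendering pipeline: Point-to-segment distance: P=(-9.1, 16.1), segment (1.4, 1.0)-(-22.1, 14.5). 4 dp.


Project P onto AB: t = 0.6135 (clamped to [0,1])
Closest point on segment: (-13.0167, 9.282)
Distance: 7.863

7.863


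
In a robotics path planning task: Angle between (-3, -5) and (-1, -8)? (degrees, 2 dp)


u.v = 43, |u| = sqrt(34) = 5.831, |v| = sqrt(65) = 8.0623
cos(theta) = u.v/(|u||v|) = 43/sqrt(2210) = 0.914687
theta = acos(0.914687) = 23.84 degrees

23.84 degrees


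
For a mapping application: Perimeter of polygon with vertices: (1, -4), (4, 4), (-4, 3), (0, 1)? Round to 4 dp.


Sides: (1, -4)->(4, 4): sqrt(73) = 8.544004, (4, 4)->(-4, 3): sqrt(65) = 8.062258, (-4, 3)->(0, 1): sqrt(20) = 4.472136, (0, 1)->(1, -4): sqrt(26) = 5.09902
Sum = 26.177418
Perimeter = 26.1774

26.1774


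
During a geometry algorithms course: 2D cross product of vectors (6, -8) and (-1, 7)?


u x v = u_x*v_y - u_y*v_x = 6*7 - (-8)*(-1)
= 42 - 8 = 34

34


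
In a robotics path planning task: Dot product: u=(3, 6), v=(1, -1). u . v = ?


u . v = u_x*v_x + u_y*v_y = 3*1 + 6*(-1)
= 3 + (-6) = -3

-3


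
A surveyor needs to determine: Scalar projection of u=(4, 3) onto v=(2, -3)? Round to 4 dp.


u.v = -1, |v| = sqrt(13) = 3.6056
Scalar projection = u.v / |v| = -1 / sqrt(13) = -0.2774

-0.2774


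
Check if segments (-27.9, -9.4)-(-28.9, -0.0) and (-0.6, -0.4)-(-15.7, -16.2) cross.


Cross products: d1=-295.44, d2=-453.18, d3=-265.62, d4=-107.88
d1*d2 < 0 and d3*d4 < 0? no

No, they don't intersect


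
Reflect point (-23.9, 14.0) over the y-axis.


Reflection over y-axis: (x,y) -> (-x,y)
(-23.9, 14) -> (23.9, 14)

(23.9, 14)


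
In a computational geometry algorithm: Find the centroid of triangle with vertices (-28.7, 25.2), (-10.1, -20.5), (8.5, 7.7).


Centroid = ((x_A+x_B+x_C)/3, (y_A+y_B+y_C)/3)
= (((-28.7)+(-10.1)+8.5)/3, (25.2+(-20.5)+7.7)/3)
= (-10.1, 4.1333)

(-10.1, 4.1333)


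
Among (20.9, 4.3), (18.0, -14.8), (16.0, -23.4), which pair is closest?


d(P0,P1) = 19.3189, d(P0,P2) = 28.1301, d(P1,P2) = 8.8295
Closest: P1 and P2

Closest pair: (18.0, -14.8) and (16.0, -23.4), distance = 8.8295


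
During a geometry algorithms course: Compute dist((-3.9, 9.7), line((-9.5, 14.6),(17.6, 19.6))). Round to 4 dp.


|cross product| = 160.79
|line direction| = sqrt(759.41) = 27.5574
Distance = 160.79/sqrt(759.41) = 5.8347

5.8347


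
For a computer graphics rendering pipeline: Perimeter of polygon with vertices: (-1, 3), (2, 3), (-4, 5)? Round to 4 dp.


Sides: (-1, 3)->(2, 3): sqrt(9) = 3, (2, 3)->(-4, 5): sqrt(40) = 6.324555, (-4, 5)->(-1, 3): sqrt(13) = 3.605551
Sum = 12.930106
Perimeter = 12.9301

12.9301


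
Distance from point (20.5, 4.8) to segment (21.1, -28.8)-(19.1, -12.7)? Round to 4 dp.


Project P onto AB: t = 1 (clamped to [0,1])
Closest point on segment: (19.1, -12.7)
Distance: 17.5559

17.5559


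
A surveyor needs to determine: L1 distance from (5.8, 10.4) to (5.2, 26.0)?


|5.8-5.2| + |10.4-26| = 0.6 + 15.6 = 16.2

16.2


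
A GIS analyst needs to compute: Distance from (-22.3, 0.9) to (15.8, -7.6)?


dx=38.1, dy=-8.5
d^2 = 38.1^2 + (-8.5)^2 = 1523.86
d = sqrt(1523.86) = 39.0366

39.0366


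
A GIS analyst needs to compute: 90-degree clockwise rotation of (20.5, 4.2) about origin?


90° CW: (x,y) -> (y, -x)
(20.5,4.2) -> (4.2, -20.5)

(4.2, -20.5)


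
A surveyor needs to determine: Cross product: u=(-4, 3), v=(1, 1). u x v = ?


u x v = u_x*v_y - u_y*v_x = (-4)*1 - 3*1
= (-4) - 3 = -7

-7


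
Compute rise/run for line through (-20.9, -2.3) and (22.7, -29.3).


slope = (y2-y1)/(x2-x1) = ((-29.3)-(-2.3))/(22.7-(-20.9)) = (-27)/43.6 = -0.6193

-0.6193


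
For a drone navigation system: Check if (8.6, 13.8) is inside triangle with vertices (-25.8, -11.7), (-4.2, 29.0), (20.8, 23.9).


Cross products: AB x AP = -849.28, BC x BP = -314.72, CA x CP = 36.34
All same sign? no

No, outside


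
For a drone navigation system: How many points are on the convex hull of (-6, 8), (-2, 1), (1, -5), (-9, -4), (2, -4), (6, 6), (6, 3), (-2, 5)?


Convex hull vertices (CCW): (-9, -4), (1, -5), (2, -4), (6, 3), (6, 6), (-6, 8)
Count = 6

6


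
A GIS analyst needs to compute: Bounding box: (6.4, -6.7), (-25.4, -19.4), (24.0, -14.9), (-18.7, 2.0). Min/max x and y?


x range: [-25.4, 24]
y range: [-19.4, 2]
Bounding box: (-25.4,-19.4) to (24,2)

(-25.4,-19.4) to (24,2)


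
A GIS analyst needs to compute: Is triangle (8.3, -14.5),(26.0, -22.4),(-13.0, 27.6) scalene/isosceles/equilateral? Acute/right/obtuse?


Side lengths squared: AB^2=375.7, BC^2=4021, CA^2=2226.1
Sorted: [375.7, 2226.1, 4021]
By sides: Scalene, By angles: Obtuse

Scalene, Obtuse


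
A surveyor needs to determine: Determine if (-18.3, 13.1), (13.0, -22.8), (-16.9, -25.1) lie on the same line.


Cross product: (13-(-18.3))*((-25.1)-13.1) - ((-22.8)-13.1)*((-16.9)-(-18.3))
= -1145.4

No, not collinear


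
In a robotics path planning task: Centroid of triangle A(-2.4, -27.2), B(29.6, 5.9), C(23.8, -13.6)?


Centroid = ((x_A+x_B+x_C)/3, (y_A+y_B+y_C)/3)
= (((-2.4)+29.6+23.8)/3, ((-27.2)+5.9+(-13.6))/3)
= (17, -11.6333)

(17, -11.6333)


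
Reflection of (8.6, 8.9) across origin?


Reflection over origin: (x,y) -> (-x,-y)
(8.6, 8.9) -> (-8.6, -8.9)

(-8.6, -8.9)


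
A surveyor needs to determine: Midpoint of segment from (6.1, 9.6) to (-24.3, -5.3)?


M = ((6.1+(-24.3))/2, (9.6+(-5.3))/2)
= (-9.1, 2.15)

(-9.1, 2.15)


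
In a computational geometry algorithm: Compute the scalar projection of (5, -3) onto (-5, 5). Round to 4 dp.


u.v = -40, |v| = sqrt(50) = 7.0711
Scalar projection = u.v / |v| = -40 / sqrt(50) = -5.6569

-5.6569


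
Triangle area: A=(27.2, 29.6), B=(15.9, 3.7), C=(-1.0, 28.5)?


Area = |x_A(y_B-y_C) + x_B(y_C-y_A) + x_C(y_A-y_B)|/2
= |(-674.56) + (-17.49) + (-25.9)|/2
= 717.95/2 = 358.975

358.975


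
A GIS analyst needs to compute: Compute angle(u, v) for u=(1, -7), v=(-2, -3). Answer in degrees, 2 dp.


u.v = 19, |u| = sqrt(50) = 7.0711, |v| = sqrt(13) = 3.6056
cos(theta) = u.v/(|u||v|) = 19/sqrt(650) = 0.745241
theta = acos(0.745241) = 41.82 degrees

41.82 degrees


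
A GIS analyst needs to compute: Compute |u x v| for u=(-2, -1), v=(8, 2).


|u x v| = |(-2)*2 - (-1)*8|
= |(-4) - (-8)| = 4

4


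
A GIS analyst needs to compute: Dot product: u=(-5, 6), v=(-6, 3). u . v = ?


u . v = u_x*v_x + u_y*v_y = (-5)*(-6) + 6*3
= 30 + 18 = 48

48


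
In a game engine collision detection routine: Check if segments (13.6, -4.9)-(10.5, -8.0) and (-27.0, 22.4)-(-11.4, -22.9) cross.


Cross products: d1=1413.3, d2=1224.51, d3=-210.49, d4=-21.7
d1*d2 < 0 and d3*d4 < 0? no

No, they don't intersect


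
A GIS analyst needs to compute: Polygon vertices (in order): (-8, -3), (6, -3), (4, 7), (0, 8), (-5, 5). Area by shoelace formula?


Shoelace sum: ((-8)*(-3) - 6*(-3)) + (6*7 - 4*(-3)) + (4*8 - 0*7) + (0*5 - (-5)*8) + ((-5)*(-3) - (-8)*5)
= 223
Area = |223|/2 = 111.5

111.5


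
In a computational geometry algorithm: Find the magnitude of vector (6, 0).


|u| = sqrt(6^2 + 0^2) = sqrt(36) = 6

6


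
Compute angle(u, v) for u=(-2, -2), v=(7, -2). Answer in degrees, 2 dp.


u.v = -10, |u| = sqrt(8) = 2.8284, |v| = sqrt(53) = 7.2801
cos(theta) = u.v/(|u||v|) = -10/sqrt(424) = -0.485643
theta = acos(-0.485643) = 119.05 degrees

119.05 degrees


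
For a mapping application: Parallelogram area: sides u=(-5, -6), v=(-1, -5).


|u x v| = |(-5)*(-5) - (-6)*(-1)|
= |25 - 6| = 19

19


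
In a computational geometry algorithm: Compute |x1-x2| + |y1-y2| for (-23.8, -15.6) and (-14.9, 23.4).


|(-23.8)-(-14.9)| + |(-15.6)-23.4| = 8.9 + 39 = 47.9

47.9


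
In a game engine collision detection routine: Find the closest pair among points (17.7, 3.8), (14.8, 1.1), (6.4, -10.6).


d(P0,P1) = 3.9623, d(P0,P2) = 18.3044, d(P1,P2) = 14.4031
Closest: P0 and P1

Closest pair: (17.7, 3.8) and (14.8, 1.1), distance = 3.9623


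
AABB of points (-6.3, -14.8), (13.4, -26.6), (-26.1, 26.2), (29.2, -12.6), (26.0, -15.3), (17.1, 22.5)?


x range: [-26.1, 29.2]
y range: [-26.6, 26.2]
Bounding box: (-26.1,-26.6) to (29.2,26.2)

(-26.1,-26.6) to (29.2,26.2)


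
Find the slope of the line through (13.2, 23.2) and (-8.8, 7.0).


slope = (y2-y1)/(x2-x1) = (7-23.2)/((-8.8)-13.2) = (-16.2)/(-22) = 0.7364

0.7364


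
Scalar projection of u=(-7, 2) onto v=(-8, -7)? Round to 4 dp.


u.v = 42, |v| = sqrt(113) = 10.6301
Scalar projection = u.v / |v| = 42 / sqrt(113) = 3.951

3.951


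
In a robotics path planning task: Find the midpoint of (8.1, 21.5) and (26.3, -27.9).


M = ((8.1+26.3)/2, (21.5+(-27.9))/2)
= (17.2, -3.2)

(17.2, -3.2)


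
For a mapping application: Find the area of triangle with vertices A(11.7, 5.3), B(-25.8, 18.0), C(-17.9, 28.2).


Area = |x_A(y_B-y_C) + x_B(y_C-y_A) + x_C(y_A-y_B)|/2
= |(-119.34) + (-590.82) + 227.33|/2
= 482.83/2 = 241.415

241.415


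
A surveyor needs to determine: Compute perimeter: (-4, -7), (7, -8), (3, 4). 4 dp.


Sides: (-4, -7)->(7, -8): sqrt(122) = 11.045361, (7, -8)->(3, 4): sqrt(160) = 12.649111, (3, 4)->(-4, -7): sqrt(170) = 13.038405
Sum = 36.732877
Perimeter = 36.7329

36.7329


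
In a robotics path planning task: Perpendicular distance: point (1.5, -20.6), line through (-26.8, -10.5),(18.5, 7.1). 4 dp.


|cross product| = 955.61
|line direction| = sqrt(2361.85) = 48.5989
Distance = 955.61/sqrt(2361.85) = 19.6632

19.6632


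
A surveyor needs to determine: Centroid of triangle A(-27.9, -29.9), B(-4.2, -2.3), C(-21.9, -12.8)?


Centroid = ((x_A+x_B+x_C)/3, (y_A+y_B+y_C)/3)
= (((-27.9)+(-4.2)+(-21.9))/3, ((-29.9)+(-2.3)+(-12.8))/3)
= (-18, -15)

(-18, -15)


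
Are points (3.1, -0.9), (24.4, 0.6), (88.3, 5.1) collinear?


Cross product: (24.4-3.1)*(5.1-(-0.9)) - (0.6-(-0.9))*(88.3-3.1)
= 0

Yes, collinear


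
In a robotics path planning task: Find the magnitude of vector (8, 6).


|u| = sqrt(8^2 + 6^2) = sqrt(100) = 10

10


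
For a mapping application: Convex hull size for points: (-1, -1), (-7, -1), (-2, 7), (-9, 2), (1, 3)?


Convex hull vertices (CCW): (-9, 2), (-7, -1), (-1, -1), (1, 3), (-2, 7)
Count = 5

5


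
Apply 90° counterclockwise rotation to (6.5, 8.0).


90° CCW: (x,y) -> (-y, x)
(6.5,8) -> (-8, 6.5)

(-8, 6.5)


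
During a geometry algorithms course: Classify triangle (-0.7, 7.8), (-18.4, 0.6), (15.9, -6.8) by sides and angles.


Side lengths squared: AB^2=365.13, BC^2=1231.25, CA^2=488.72
Sorted: [365.13, 488.72, 1231.25]
By sides: Scalene, By angles: Obtuse

Scalene, Obtuse


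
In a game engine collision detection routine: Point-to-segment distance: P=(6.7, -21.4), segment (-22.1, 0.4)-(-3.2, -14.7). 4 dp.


Project P onto AB: t = 1 (clamped to [0,1])
Closest point on segment: (-3.2, -14.7)
Distance: 11.9541

11.9541


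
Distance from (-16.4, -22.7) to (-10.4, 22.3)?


dx=6, dy=45
d^2 = 6^2 + 45^2 = 2061
d = sqrt(2061) = 45.3982

45.3982


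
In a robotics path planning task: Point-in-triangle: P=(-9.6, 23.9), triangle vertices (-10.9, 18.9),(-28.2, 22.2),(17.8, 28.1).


Cross products: AB x AP = -90.79, BC x BP = -31.54, CA x CP = -131.54
All same sign? yes

Yes, inside


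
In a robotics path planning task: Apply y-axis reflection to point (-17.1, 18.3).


Reflection over y-axis: (x,y) -> (-x,y)
(-17.1, 18.3) -> (17.1, 18.3)

(17.1, 18.3)


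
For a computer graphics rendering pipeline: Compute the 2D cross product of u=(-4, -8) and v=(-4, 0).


u x v = u_x*v_y - u_y*v_x = (-4)*0 - (-8)*(-4)
= 0 - 32 = -32

-32


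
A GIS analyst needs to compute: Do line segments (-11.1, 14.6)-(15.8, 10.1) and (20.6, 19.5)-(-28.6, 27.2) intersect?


Cross products: d1=485.17, d2=499.44, d3=274.46, d4=260.19
d1*d2 < 0 and d3*d4 < 0? no

No, they don't intersect


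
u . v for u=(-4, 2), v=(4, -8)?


u . v = u_x*v_x + u_y*v_y = (-4)*4 + 2*(-8)
= (-16) + (-16) = -32

-32


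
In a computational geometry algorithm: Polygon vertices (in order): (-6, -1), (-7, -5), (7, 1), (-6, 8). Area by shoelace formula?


Shoelace sum: ((-6)*(-5) - (-7)*(-1)) + ((-7)*1 - 7*(-5)) + (7*8 - (-6)*1) + ((-6)*(-1) - (-6)*8)
= 167
Area = |167|/2 = 83.5

83.5


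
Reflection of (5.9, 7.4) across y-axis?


Reflection over y-axis: (x,y) -> (-x,y)
(5.9, 7.4) -> (-5.9, 7.4)

(-5.9, 7.4)


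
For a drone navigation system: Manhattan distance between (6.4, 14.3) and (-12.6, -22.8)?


|6.4-(-12.6)| + |14.3-(-22.8)| = 19 + 37.1 = 56.1

56.1


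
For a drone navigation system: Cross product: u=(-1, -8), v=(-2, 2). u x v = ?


u x v = u_x*v_y - u_y*v_x = (-1)*2 - (-8)*(-2)
= (-2) - 16 = -18

-18


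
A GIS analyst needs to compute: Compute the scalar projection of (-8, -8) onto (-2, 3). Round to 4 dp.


u.v = -8, |v| = sqrt(13) = 3.6056
Scalar projection = u.v / |v| = -8 / sqrt(13) = -2.2188

-2.2188


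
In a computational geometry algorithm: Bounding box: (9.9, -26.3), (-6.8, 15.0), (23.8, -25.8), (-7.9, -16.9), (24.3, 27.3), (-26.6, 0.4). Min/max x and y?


x range: [-26.6, 24.3]
y range: [-26.3, 27.3]
Bounding box: (-26.6,-26.3) to (24.3,27.3)

(-26.6,-26.3) to (24.3,27.3)


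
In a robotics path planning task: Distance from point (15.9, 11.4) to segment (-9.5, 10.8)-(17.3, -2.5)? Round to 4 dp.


Project P onto AB: t = 0.7516 (clamped to [0,1])
Closest point on segment: (10.6417, 0.8043)
Distance: 11.8287

11.8287


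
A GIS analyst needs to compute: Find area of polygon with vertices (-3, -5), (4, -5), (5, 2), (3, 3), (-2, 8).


Shoelace sum: ((-3)*(-5) - 4*(-5)) + (4*2 - 5*(-5)) + (5*3 - 3*2) + (3*8 - (-2)*3) + ((-2)*(-5) - (-3)*8)
= 141
Area = |141|/2 = 70.5

70.5


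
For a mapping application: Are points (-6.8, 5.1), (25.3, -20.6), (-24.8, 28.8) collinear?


Cross product: (25.3-(-6.8))*(28.8-5.1) - ((-20.6)-5.1)*((-24.8)-(-6.8))
= 298.17

No, not collinear


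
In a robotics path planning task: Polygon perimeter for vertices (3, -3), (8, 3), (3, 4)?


Sides: (3, -3)->(8, 3): sqrt(61) = 7.81025, (8, 3)->(3, 4): sqrt(26) = 5.09902, (3, 4)->(3, -3): sqrt(49) = 7
Sum = 19.90927
Perimeter = 19.9093

19.9093


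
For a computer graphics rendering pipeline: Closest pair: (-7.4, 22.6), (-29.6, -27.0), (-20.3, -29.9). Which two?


d(P0,P1) = 54.3415, d(P0,P2) = 54.0616, d(P1,P2) = 9.7417
Closest: P1 and P2

Closest pair: (-29.6, -27.0) and (-20.3, -29.9), distance = 9.7417


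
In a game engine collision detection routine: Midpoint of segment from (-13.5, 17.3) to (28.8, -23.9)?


M = (((-13.5)+28.8)/2, (17.3+(-23.9))/2)
= (7.65, -3.3)

(7.65, -3.3)


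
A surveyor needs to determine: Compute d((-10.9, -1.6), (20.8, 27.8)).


dx=31.7, dy=29.4
d^2 = 31.7^2 + 29.4^2 = 1869.25
d = sqrt(1869.25) = 43.2348

43.2348


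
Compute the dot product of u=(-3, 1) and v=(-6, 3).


u . v = u_x*v_x + u_y*v_y = (-3)*(-6) + 1*3
= 18 + 3 = 21

21


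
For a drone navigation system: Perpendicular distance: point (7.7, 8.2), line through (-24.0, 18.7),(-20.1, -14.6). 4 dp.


|cross product| = 1014.66
|line direction| = sqrt(1124.1) = 33.5276
Distance = 1014.66/sqrt(1124.1) = 30.2634

30.2634


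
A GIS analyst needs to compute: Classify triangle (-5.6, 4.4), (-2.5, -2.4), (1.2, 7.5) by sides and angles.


Side lengths squared: AB^2=55.85, BC^2=111.7, CA^2=55.85
Sorted: [55.85, 55.85, 111.7]
By sides: Isosceles, By angles: Right

Isosceles, Right


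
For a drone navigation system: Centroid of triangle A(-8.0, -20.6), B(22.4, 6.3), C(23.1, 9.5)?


Centroid = ((x_A+x_B+x_C)/3, (y_A+y_B+y_C)/3)
= (((-8)+22.4+23.1)/3, ((-20.6)+6.3+9.5)/3)
= (12.5, -1.6)

(12.5, -1.6)


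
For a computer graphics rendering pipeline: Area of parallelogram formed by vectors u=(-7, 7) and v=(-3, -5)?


|u x v| = |(-7)*(-5) - 7*(-3)|
= |35 - (-21)| = 56

56


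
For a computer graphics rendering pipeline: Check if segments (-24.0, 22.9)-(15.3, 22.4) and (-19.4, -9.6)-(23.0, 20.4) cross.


Cross products: d1=1516, d2=315.8, d3=-1274.95, d4=-74.75
d1*d2 < 0 and d3*d4 < 0? no

No, they don't intersect


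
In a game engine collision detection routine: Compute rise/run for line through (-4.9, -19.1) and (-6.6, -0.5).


slope = (y2-y1)/(x2-x1) = ((-0.5)-(-19.1))/((-6.6)-(-4.9)) = 18.6/(-1.7) = -10.9412

-10.9412


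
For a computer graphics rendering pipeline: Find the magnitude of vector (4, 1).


|u| = sqrt(4^2 + 1^2) = sqrt(17) = 4.1231

4.1231


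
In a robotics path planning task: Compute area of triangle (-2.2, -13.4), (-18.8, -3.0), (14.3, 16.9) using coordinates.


Area = |x_A(y_B-y_C) + x_B(y_C-y_A) + x_C(y_A-y_B)|/2
= |43.78 + (-569.64) + (-148.72)|/2
= 674.58/2 = 337.29

337.29


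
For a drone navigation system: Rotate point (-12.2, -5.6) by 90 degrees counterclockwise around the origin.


90° CCW: (x,y) -> (-y, x)
(-12.2,-5.6) -> (5.6, -12.2)

(5.6, -12.2)


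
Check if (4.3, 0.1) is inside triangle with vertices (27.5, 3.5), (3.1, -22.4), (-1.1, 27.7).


Cross products: AB x AP = -517.92, BC x BP = -154.62, CA x CP = -658.68
All same sign? yes

Yes, inside


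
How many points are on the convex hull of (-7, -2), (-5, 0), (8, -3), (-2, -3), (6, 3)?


Convex hull vertices (CCW): (-7, -2), (-2, -3), (8, -3), (6, 3), (-5, 0)
Count = 5

5


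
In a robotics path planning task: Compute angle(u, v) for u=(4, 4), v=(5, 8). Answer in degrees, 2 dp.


u.v = 52, |u| = sqrt(32) = 5.6569, |v| = sqrt(89) = 9.434
cos(theta) = u.v/(|u||v|) = 52/sqrt(2848) = 0.974391
theta = acos(0.974391) = 12.99 degrees

12.99 degrees


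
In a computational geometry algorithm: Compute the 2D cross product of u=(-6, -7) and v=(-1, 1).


u x v = u_x*v_y - u_y*v_x = (-6)*1 - (-7)*(-1)
= (-6) - 7 = -13

-13


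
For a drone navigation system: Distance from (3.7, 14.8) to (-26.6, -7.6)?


dx=-30.3, dy=-22.4
d^2 = (-30.3)^2 + (-22.4)^2 = 1419.85
d = sqrt(1419.85) = 37.6809

37.6809


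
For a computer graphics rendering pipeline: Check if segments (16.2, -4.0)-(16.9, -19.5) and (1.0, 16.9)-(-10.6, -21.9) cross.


Cross products: d1=832.2, d2=1039.16, d3=-220.97, d4=-427.93
d1*d2 < 0 and d3*d4 < 0? no

No, they don't intersect


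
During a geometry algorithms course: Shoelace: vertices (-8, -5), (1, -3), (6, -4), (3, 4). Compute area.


Shoelace sum: ((-8)*(-3) - 1*(-5)) + (1*(-4) - 6*(-3)) + (6*4 - 3*(-4)) + (3*(-5) - (-8)*4)
= 96
Area = |96|/2 = 48

48


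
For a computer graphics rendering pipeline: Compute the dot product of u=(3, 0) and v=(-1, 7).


u . v = u_x*v_x + u_y*v_y = 3*(-1) + 0*7
= (-3) + 0 = -3

-3


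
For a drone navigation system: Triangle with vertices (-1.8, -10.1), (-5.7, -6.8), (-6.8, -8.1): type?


Side lengths squared: AB^2=26.1, BC^2=2.9, CA^2=29
Sorted: [2.9, 26.1, 29]
By sides: Scalene, By angles: Right

Scalene, Right


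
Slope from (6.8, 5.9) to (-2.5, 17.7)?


slope = (y2-y1)/(x2-x1) = (17.7-5.9)/((-2.5)-6.8) = 11.8/(-9.3) = -1.2688

-1.2688


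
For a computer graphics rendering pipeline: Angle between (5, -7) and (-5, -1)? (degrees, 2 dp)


u.v = -18, |u| = sqrt(74) = 8.6023, |v| = sqrt(26) = 5.099
cos(theta) = u.v/(|u||v|) = -18/sqrt(1924) = -0.410365
theta = acos(-0.410365) = 114.23 degrees

114.23 degrees


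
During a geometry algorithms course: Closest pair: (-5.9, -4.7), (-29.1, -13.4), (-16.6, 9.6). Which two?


d(P0,P1) = 24.7776, d(P0,P2) = 17.86, d(P1,P2) = 26.1773
Closest: P0 and P2

Closest pair: (-5.9, -4.7) and (-16.6, 9.6), distance = 17.86


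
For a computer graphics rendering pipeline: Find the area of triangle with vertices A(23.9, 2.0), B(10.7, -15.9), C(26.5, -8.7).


Area = |x_A(y_B-y_C) + x_B(y_C-y_A) + x_C(y_A-y_B)|/2
= |(-172.08) + (-114.49) + 474.35|/2
= 187.78/2 = 93.89

93.89


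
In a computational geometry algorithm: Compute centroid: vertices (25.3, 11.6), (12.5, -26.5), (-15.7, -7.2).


Centroid = ((x_A+x_B+x_C)/3, (y_A+y_B+y_C)/3)
= ((25.3+12.5+(-15.7))/3, (11.6+(-26.5)+(-7.2))/3)
= (7.3667, -7.3667)

(7.3667, -7.3667)


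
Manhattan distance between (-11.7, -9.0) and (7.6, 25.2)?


|(-11.7)-7.6| + |(-9)-25.2| = 19.3 + 34.2 = 53.5

53.5


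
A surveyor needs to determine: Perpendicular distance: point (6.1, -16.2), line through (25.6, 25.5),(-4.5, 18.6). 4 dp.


|cross product| = 1120.62
|line direction| = sqrt(953.62) = 30.8807
Distance = 1120.62/sqrt(953.62) = 36.2886

36.2886


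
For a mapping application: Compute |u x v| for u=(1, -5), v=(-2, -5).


|u x v| = |1*(-5) - (-5)*(-2)|
= |(-5) - 10| = 15

15


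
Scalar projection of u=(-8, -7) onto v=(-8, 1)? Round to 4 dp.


u.v = 57, |v| = sqrt(65) = 8.0623
Scalar projection = u.v / |v| = 57 / sqrt(65) = 7.07

7.07


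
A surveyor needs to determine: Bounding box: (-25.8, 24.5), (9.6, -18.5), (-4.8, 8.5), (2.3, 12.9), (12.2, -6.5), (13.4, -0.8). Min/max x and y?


x range: [-25.8, 13.4]
y range: [-18.5, 24.5]
Bounding box: (-25.8,-18.5) to (13.4,24.5)

(-25.8,-18.5) to (13.4,24.5)


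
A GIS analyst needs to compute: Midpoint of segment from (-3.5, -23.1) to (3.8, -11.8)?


M = (((-3.5)+3.8)/2, ((-23.1)+(-11.8))/2)
= (0.15, -17.45)

(0.15, -17.45)


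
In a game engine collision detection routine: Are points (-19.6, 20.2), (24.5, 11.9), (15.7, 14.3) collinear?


Cross product: (24.5-(-19.6))*(14.3-20.2) - (11.9-20.2)*(15.7-(-19.6))
= 32.8

No, not collinear


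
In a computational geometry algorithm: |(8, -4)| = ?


|u| = sqrt(8^2 + (-4)^2) = sqrt(80) = 8.9443

8.9443


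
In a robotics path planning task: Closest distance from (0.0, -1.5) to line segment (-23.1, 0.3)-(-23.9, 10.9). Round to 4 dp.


Project P onto AB: t = 0 (clamped to [0,1])
Closest point on segment: (-23.1, 0.3)
Distance: 23.17

23.17


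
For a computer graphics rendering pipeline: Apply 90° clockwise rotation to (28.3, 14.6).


90° CW: (x,y) -> (y, -x)
(28.3,14.6) -> (14.6, -28.3)

(14.6, -28.3)


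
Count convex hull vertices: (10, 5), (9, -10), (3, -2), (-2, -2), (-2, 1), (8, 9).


Convex hull vertices (CCW): (-2, -2), (9, -10), (10, 5), (8, 9), (-2, 1)
Count = 5

5


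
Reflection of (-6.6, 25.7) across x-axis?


Reflection over x-axis: (x,y) -> (x,-y)
(-6.6, 25.7) -> (-6.6, -25.7)

(-6.6, -25.7)


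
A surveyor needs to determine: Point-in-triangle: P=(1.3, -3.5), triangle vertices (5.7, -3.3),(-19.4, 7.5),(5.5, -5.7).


Cross products: AB x AP = 52.54, BC x BP = -0.66, CA x CP = 10.52
All same sign? no

No, outside


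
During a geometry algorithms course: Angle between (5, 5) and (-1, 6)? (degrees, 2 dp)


u.v = 25, |u| = sqrt(50) = 7.0711, |v| = sqrt(37) = 6.0828
cos(theta) = u.v/(|u||v|) = 25/sqrt(1850) = 0.581238
theta = acos(0.581238) = 54.46 degrees

54.46 degrees


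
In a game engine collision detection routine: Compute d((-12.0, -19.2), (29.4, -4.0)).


dx=41.4, dy=15.2
d^2 = 41.4^2 + 15.2^2 = 1945
d = sqrt(1945) = 44.1022

44.1022


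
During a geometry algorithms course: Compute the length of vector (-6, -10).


|u| = sqrt((-6)^2 + (-10)^2) = sqrt(136) = 11.6619

11.6619


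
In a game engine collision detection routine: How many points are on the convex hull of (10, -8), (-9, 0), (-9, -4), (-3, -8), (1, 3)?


Convex hull vertices (CCW): (-9, -4), (-3, -8), (10, -8), (1, 3), (-9, 0)
Count = 5

5


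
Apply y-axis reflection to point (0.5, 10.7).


Reflection over y-axis: (x,y) -> (-x,y)
(0.5, 10.7) -> (-0.5, 10.7)

(-0.5, 10.7)


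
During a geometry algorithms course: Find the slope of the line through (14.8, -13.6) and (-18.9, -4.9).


slope = (y2-y1)/(x2-x1) = ((-4.9)-(-13.6))/((-18.9)-14.8) = 8.7/(-33.7) = -0.2582

-0.2582


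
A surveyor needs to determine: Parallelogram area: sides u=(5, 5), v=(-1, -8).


|u x v| = |5*(-8) - 5*(-1)|
= |(-40) - (-5)| = 35

35


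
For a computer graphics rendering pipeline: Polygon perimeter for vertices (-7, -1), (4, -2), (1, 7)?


Sides: (-7, -1)->(4, -2): sqrt(122) = 11.045361, (4, -2)->(1, 7): sqrt(90) = 9.486833, (1, 7)->(-7, -1): sqrt(128) = 11.313708
Sum = 31.845902
Perimeter = 31.8459

31.8459


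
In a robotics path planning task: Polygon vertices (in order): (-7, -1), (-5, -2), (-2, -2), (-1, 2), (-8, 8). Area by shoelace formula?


Shoelace sum: ((-7)*(-2) - (-5)*(-1)) + ((-5)*(-2) - (-2)*(-2)) + ((-2)*2 - (-1)*(-2)) + ((-1)*8 - (-8)*2) + ((-8)*(-1) - (-7)*8)
= 81
Area = |81|/2 = 40.5

40.5


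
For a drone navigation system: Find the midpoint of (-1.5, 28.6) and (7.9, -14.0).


M = (((-1.5)+7.9)/2, (28.6+(-14))/2)
= (3.2, 7.3)

(3.2, 7.3)


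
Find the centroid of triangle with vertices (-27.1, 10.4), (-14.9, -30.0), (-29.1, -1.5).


Centroid = ((x_A+x_B+x_C)/3, (y_A+y_B+y_C)/3)
= (((-27.1)+(-14.9)+(-29.1))/3, (10.4+(-30)+(-1.5))/3)
= (-23.7, -7.0333)

(-23.7, -7.0333)


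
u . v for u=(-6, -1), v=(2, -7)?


u . v = u_x*v_x + u_y*v_y = (-6)*2 + (-1)*(-7)
= (-12) + 7 = -5

-5


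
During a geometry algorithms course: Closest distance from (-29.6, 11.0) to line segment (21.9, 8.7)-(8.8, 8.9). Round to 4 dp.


Project P onto AB: t = 1 (clamped to [0,1])
Closest point on segment: (8.8, 8.9)
Distance: 38.4574

38.4574


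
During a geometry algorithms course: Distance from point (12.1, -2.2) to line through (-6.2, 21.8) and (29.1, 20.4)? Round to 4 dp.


|cross product| = 821.58
|line direction| = sqrt(1248.05) = 35.3278
Distance = 821.58/sqrt(1248.05) = 23.2559

23.2559


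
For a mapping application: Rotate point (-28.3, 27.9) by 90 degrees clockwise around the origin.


90° CW: (x,y) -> (y, -x)
(-28.3,27.9) -> (27.9, 28.3)

(27.9, 28.3)


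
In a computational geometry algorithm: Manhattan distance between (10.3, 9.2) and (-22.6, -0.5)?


|10.3-(-22.6)| + |9.2-(-0.5)| = 32.9 + 9.7 = 42.6

42.6


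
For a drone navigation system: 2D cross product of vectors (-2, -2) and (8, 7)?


u x v = u_x*v_y - u_y*v_x = (-2)*7 - (-2)*8
= (-14) - (-16) = 2

2


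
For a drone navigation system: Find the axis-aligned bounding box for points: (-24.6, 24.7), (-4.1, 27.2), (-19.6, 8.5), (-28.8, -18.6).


x range: [-28.8, -4.1]
y range: [-18.6, 27.2]
Bounding box: (-28.8,-18.6) to (-4.1,27.2)

(-28.8,-18.6) to (-4.1,27.2)


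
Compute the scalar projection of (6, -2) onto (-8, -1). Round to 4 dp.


u.v = -46, |v| = sqrt(65) = 8.0623
Scalar projection = u.v / |v| = -46 / sqrt(65) = -5.7056

-5.7056


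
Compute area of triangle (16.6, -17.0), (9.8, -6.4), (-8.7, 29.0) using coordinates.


Area = |x_A(y_B-y_C) + x_B(y_C-y_A) + x_C(y_A-y_B)|/2
= |(-587.64) + 450.8 + 92.22|/2
= 44.62/2 = 22.31

22.31


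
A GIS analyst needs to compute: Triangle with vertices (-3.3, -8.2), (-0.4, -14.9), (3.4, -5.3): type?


Side lengths squared: AB^2=53.3, BC^2=106.6, CA^2=53.3
Sorted: [53.3, 53.3, 106.6]
By sides: Isosceles, By angles: Right

Isosceles, Right


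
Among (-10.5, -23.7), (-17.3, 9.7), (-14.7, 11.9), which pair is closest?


d(P0,P1) = 34.0852, d(P0,P2) = 35.8469, d(P1,P2) = 3.4059
Closest: P1 and P2

Closest pair: (-17.3, 9.7) and (-14.7, 11.9), distance = 3.4059


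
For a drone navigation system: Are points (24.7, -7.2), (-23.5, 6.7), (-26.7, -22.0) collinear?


Cross product: ((-23.5)-24.7)*((-22)-(-7.2)) - (6.7-(-7.2))*((-26.7)-24.7)
= 1427.82

No, not collinear


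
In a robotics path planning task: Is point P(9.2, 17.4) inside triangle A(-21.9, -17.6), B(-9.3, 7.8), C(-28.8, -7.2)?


Cross products: AB x AP = -348.94, BC x BP = 90.3, CA x CP = 564.94
All same sign? no

No, outside


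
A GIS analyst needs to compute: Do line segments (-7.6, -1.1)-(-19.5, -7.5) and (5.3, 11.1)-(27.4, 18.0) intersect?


Cross products: d1=-180.61, d2=-239.94, d3=-62.62, d4=-3.29
d1*d2 < 0 and d3*d4 < 0? no

No, they don't intersect


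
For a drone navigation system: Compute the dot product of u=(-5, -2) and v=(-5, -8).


u . v = u_x*v_x + u_y*v_y = (-5)*(-5) + (-2)*(-8)
= 25 + 16 = 41

41


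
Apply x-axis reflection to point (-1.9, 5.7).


Reflection over x-axis: (x,y) -> (x,-y)
(-1.9, 5.7) -> (-1.9, -5.7)

(-1.9, -5.7)


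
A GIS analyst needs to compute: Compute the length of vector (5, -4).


|u| = sqrt(5^2 + (-4)^2) = sqrt(41) = 6.4031

6.4031


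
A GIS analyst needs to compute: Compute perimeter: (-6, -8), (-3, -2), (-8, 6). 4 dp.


Sides: (-6, -8)->(-3, -2): sqrt(45) = 6.708204, (-3, -2)->(-8, 6): sqrt(89) = 9.433981, (-8, 6)->(-6, -8): sqrt(200) = 14.142136
Sum = 30.284321
Perimeter = 30.2843

30.2843


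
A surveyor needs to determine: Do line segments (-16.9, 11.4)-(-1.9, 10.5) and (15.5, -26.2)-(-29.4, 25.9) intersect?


Cross products: d1=-0.2, d2=-741.29, d3=-534.84, d4=206.25
d1*d2 < 0 and d3*d4 < 0? no

No, they don't intersect


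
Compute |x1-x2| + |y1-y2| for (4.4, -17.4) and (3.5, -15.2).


|4.4-3.5| + |(-17.4)-(-15.2)| = 0.9 + 2.2 = 3.1

3.1


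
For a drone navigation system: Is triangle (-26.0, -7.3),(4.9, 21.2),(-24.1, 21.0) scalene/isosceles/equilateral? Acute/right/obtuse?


Side lengths squared: AB^2=1767.06, BC^2=841.04, CA^2=804.5
Sorted: [804.5, 841.04, 1767.06]
By sides: Scalene, By angles: Obtuse

Scalene, Obtuse


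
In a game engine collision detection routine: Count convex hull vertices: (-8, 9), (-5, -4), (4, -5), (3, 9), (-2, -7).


Convex hull vertices (CCW): (-8, 9), (-5, -4), (-2, -7), (4, -5), (3, 9)
Count = 5

5


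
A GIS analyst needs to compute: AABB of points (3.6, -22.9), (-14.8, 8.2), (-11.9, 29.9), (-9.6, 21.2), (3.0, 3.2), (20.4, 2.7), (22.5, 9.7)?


x range: [-14.8, 22.5]
y range: [-22.9, 29.9]
Bounding box: (-14.8,-22.9) to (22.5,29.9)

(-14.8,-22.9) to (22.5,29.9)


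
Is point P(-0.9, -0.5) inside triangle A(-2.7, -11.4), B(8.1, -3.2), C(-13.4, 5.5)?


Cross products: AB x AP = 102.96, BC x BP = 20.25, CA x CP = 147.05
All same sign? yes

Yes, inside


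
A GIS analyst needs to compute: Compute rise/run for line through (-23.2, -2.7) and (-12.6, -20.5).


slope = (y2-y1)/(x2-x1) = ((-20.5)-(-2.7))/((-12.6)-(-23.2)) = (-17.8)/10.6 = -1.6792

-1.6792


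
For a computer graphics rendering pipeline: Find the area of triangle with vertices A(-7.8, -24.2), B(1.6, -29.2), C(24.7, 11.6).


Area = |x_A(y_B-y_C) + x_B(y_C-y_A) + x_C(y_A-y_B)|/2
= |318.24 + 57.28 + 123.5|/2
= 499.02/2 = 249.51

249.51


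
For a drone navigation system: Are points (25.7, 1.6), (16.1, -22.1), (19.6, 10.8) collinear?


Cross product: (16.1-25.7)*(10.8-1.6) - ((-22.1)-1.6)*(19.6-25.7)
= -232.89

No, not collinear


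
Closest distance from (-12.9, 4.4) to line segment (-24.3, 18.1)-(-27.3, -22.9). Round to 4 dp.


Project P onto AB: t = 0.3121 (clamped to [0,1])
Closest point on segment: (-25.2364, 5.3027)
Distance: 12.3694

12.3694


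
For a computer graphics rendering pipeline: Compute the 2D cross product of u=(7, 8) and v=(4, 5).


u x v = u_x*v_y - u_y*v_x = 7*5 - 8*4
= 35 - 32 = 3

3


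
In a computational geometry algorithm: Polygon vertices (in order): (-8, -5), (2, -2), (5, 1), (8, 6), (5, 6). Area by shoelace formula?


Shoelace sum: ((-8)*(-2) - 2*(-5)) + (2*1 - 5*(-2)) + (5*6 - 8*1) + (8*6 - 5*6) + (5*(-5) - (-8)*6)
= 101
Area = |101|/2 = 50.5

50.5


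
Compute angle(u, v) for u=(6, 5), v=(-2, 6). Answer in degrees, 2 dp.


u.v = 18, |u| = sqrt(61) = 7.8102, |v| = sqrt(40) = 6.3246
cos(theta) = u.v/(|u||v|) = 18/sqrt(2440) = 0.364399
theta = acos(0.364399) = 68.63 degrees

68.63 degrees


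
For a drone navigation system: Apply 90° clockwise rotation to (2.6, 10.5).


90° CW: (x,y) -> (y, -x)
(2.6,10.5) -> (10.5, -2.6)

(10.5, -2.6)


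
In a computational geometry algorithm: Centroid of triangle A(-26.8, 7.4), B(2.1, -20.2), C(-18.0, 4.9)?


Centroid = ((x_A+x_B+x_C)/3, (y_A+y_B+y_C)/3)
= (((-26.8)+2.1+(-18))/3, (7.4+(-20.2)+4.9)/3)
= (-14.2333, -2.6333)

(-14.2333, -2.6333)


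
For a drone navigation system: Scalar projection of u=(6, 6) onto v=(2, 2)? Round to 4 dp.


u.v = 24, |v| = sqrt(8) = 2.8284
Scalar projection = u.v / |v| = 24 / sqrt(8) = 8.4853

8.4853


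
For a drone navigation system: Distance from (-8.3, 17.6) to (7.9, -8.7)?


dx=16.2, dy=-26.3
d^2 = 16.2^2 + (-26.3)^2 = 954.13
d = sqrt(954.13) = 30.889

30.889


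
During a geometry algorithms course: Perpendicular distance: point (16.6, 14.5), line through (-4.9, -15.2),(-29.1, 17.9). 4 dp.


|cross product| = 1430.39
|line direction| = sqrt(1681.25) = 41.003
Distance = 1430.39/sqrt(1681.25) = 34.885

34.885


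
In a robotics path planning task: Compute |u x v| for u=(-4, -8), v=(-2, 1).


|u x v| = |(-4)*1 - (-8)*(-2)|
= |(-4) - 16| = 20

20


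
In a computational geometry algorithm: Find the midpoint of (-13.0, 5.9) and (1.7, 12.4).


M = (((-13)+1.7)/2, (5.9+12.4)/2)
= (-5.65, 9.15)

(-5.65, 9.15)


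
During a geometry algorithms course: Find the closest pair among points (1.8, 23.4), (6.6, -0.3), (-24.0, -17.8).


d(P0,P1) = 24.1812, d(P0,P2) = 48.6115, d(P1,P2) = 35.2507
Closest: P0 and P1

Closest pair: (1.8, 23.4) and (6.6, -0.3), distance = 24.1812


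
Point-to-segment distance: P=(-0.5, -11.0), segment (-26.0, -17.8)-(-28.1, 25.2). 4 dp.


Project P onto AB: t = 0.1289 (clamped to [0,1])
Closest point on segment: (-26.2706, -12.2586)
Distance: 25.8013

25.8013


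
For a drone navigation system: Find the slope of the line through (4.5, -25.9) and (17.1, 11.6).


slope = (y2-y1)/(x2-x1) = (11.6-(-25.9))/(17.1-4.5) = 37.5/12.6 = 2.9762

2.9762


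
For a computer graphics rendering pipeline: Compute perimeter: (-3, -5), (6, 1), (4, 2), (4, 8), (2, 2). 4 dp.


Sides: (-3, -5)->(6, 1): sqrt(117) = 10.816654, (6, 1)->(4, 2): sqrt(5) = 2.236068, (4, 2)->(4, 8): sqrt(36) = 6, (4, 8)->(2, 2): sqrt(40) = 6.324555, (2, 2)->(-3, -5): sqrt(74) = 8.602325
Sum = 33.979602
Perimeter = 33.9796

33.9796


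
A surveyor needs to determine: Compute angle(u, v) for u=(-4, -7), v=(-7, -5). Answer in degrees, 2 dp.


u.v = 63, |u| = sqrt(65) = 8.0623, |v| = sqrt(74) = 8.6023
cos(theta) = u.v/(|u||v|) = 63/sqrt(4810) = 0.908381
theta = acos(0.908381) = 24.72 degrees

24.72 degrees


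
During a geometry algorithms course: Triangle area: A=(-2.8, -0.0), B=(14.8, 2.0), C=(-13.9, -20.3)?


Area = |x_A(y_B-y_C) + x_B(y_C-y_A) + x_C(y_A-y_B)|/2
= |(-62.44) + (-300.44) + 27.8|/2
= 335.08/2 = 167.54

167.54


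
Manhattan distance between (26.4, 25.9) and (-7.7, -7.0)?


|26.4-(-7.7)| + |25.9-(-7)| = 34.1 + 32.9 = 67

67


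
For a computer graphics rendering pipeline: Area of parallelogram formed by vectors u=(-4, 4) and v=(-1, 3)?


|u x v| = |(-4)*3 - 4*(-1)|
= |(-12) - (-4)| = 8

8


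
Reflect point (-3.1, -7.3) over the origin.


Reflection over origin: (x,y) -> (-x,-y)
(-3.1, -7.3) -> (3.1, 7.3)

(3.1, 7.3)


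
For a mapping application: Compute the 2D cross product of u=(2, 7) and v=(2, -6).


u x v = u_x*v_y - u_y*v_x = 2*(-6) - 7*2
= (-12) - 14 = -26

-26


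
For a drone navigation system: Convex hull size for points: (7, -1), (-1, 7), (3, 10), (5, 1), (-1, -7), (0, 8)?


Convex hull vertices (CCW): (-1, -7), (7, -1), (3, 10), (0, 8), (-1, 7)
Count = 5

5


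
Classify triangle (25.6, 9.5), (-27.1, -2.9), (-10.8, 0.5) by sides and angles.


Side lengths squared: AB^2=2931.05, BC^2=277.25, CA^2=1405.96
Sorted: [277.25, 1405.96, 2931.05]
By sides: Scalene, By angles: Obtuse

Scalene, Obtuse


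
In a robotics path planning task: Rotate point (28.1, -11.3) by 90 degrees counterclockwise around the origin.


90° CCW: (x,y) -> (-y, x)
(28.1,-11.3) -> (11.3, 28.1)

(11.3, 28.1)


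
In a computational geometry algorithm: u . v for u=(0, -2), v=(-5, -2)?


u . v = u_x*v_x + u_y*v_y = 0*(-5) + (-2)*(-2)
= 0 + 4 = 4

4


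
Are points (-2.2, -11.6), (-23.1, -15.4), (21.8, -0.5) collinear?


Cross product: ((-23.1)-(-2.2))*((-0.5)-(-11.6)) - ((-15.4)-(-11.6))*(21.8-(-2.2))
= -140.79

No, not collinear


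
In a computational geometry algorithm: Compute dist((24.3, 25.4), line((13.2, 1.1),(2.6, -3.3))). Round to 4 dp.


|cross product| = 208.74
|line direction| = sqrt(131.72) = 11.4769
Distance = 208.74/sqrt(131.72) = 18.1878

18.1878


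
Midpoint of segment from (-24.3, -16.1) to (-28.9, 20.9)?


M = (((-24.3)+(-28.9))/2, ((-16.1)+20.9)/2)
= (-26.6, 2.4)

(-26.6, 2.4)


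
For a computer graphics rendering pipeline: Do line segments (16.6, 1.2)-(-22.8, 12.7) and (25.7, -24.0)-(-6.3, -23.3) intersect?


Cross products: d1=-800.03, d2=-1140.45, d3=888.23, d4=1228.65
d1*d2 < 0 and d3*d4 < 0? no

No, they don't intersect


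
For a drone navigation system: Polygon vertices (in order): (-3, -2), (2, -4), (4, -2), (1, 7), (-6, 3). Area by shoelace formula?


Shoelace sum: ((-3)*(-4) - 2*(-2)) + (2*(-2) - 4*(-4)) + (4*7 - 1*(-2)) + (1*3 - (-6)*7) + ((-6)*(-2) - (-3)*3)
= 124
Area = |124|/2 = 62

62


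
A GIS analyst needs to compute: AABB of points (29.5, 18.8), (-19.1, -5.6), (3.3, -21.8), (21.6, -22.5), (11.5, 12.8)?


x range: [-19.1, 29.5]
y range: [-22.5, 18.8]
Bounding box: (-19.1,-22.5) to (29.5,18.8)

(-19.1,-22.5) to (29.5,18.8)


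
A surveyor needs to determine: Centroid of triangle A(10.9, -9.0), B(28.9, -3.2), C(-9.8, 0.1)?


Centroid = ((x_A+x_B+x_C)/3, (y_A+y_B+y_C)/3)
= ((10.9+28.9+(-9.8))/3, ((-9)+(-3.2)+0.1)/3)
= (10, -4.0333)

(10, -4.0333)


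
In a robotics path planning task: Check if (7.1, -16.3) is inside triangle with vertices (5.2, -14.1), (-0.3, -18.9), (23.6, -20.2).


Cross products: AB x AP = 21.22, BC x BP = 71.76, CA x CP = 28.89
All same sign? yes

Yes, inside


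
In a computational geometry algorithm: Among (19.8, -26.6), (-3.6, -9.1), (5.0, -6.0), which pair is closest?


d(P0,P1) = 29.22, d(P0,P2) = 25.3653, d(P1,P2) = 9.1417
Closest: P1 and P2

Closest pair: (-3.6, -9.1) and (5.0, -6.0), distance = 9.1417


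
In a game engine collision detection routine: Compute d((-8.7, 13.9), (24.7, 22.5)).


dx=33.4, dy=8.6
d^2 = 33.4^2 + 8.6^2 = 1189.52
d = sqrt(1189.52) = 34.4894

34.4894


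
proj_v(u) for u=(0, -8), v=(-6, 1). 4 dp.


u.v = -8, |v| = sqrt(37) = 6.0828
Scalar projection = u.v / |v| = -8 / sqrt(37) = -1.3152

-1.3152


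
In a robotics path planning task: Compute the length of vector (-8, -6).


|u| = sqrt((-8)^2 + (-6)^2) = sqrt(100) = 10

10


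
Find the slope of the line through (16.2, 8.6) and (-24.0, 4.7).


slope = (y2-y1)/(x2-x1) = (4.7-8.6)/((-24)-16.2) = (-3.9)/(-40.2) = 0.097

0.097


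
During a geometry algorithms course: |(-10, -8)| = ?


|u| = sqrt((-10)^2 + (-8)^2) = sqrt(164) = 12.8062

12.8062


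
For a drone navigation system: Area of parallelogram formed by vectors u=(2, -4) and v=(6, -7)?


|u x v| = |2*(-7) - (-4)*6|
= |(-14) - (-24)| = 10

10


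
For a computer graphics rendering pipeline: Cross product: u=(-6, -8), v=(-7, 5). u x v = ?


u x v = u_x*v_y - u_y*v_x = (-6)*5 - (-8)*(-7)
= (-30) - 56 = -86

-86
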